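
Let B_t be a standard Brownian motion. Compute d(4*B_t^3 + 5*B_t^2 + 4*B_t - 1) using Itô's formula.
d(4*B_t^3 + 5*B_t^2 + 4*B_t - 1) = (12*B_t + 5) dt + (12*B_t^2 + 10*B_t + 4) dB_t

Itô's formula for f(B_t) gives d f(B_t) = f'(B_t) dB_t + (1/2) f''(B_t) dt. Compute derivatives of f(x) = 4*x^3 + 5*x^2 + 4*x - 1:
  f'(x)  = 12*x^2 + 10*x + 4
  f''(x) = 24*x + 10
Substitute x = B_t and multiply the f'' term by 1/2:
  drift     = (1/2) * (24*x + 10) evaluated at B_t = 12*B_t + 5
  diffusion = (12*x^2 + 10*x + 4) evaluated at B_t = 12*B_t^2 + 10*B_t + 4
Therefore d(4*B_t^3 + 5*B_t^2 + 4*B_t - 1) = (12*B_t + 5) dt + (12*B_t^2 + 10*B_t + 4) dB_t.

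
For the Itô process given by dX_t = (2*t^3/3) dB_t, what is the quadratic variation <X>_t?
<X>_t = 4*t^7/63

For an Itô process dX_t = a(t) dt + b(t) dB_t, the quadratic variation is <X>_t = int_0^t b(s)^2 ds (the drift term does not contribute). Here b(s) = 2*s^3/3, so
  b(s)^2 = 4*s^6/9.
Integrating from 0 to t:
  <X>_t = int_0^t (4*s^6/9) ds = 4*t^7/63.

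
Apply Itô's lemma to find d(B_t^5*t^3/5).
d(B_t^5*t^3/5) = (B_t^3*t^2*(3*B_t^2 + 10*t)/5) dt + (B_t^4*t^3) dB_t

Itô's formula for f(t, x): d f(t, B_t) = (f_t + (1/2) f_xx) dt + f_x dB_t. Compute partials of f(t, x) = t^3*x^5/5:
  f_t(t,x)  = 3*t^2*x^5/5
  f_x(t,x)  = t^3*x^4
  f_xx(t,x) = 4*t^3*x^3
Assemble drift = f_t + (1/2) f_xx = t^2*x^3*(10*t + 3*x^2)/5 and diffusion = f_x = t^3*x^4. Substituting x = B_t:
  d(B_t^5*t^3/5) = (B_t^3*t^2*(3*B_t^2 + 10*t)/5) dt + (B_t^4*t^3) dB_t.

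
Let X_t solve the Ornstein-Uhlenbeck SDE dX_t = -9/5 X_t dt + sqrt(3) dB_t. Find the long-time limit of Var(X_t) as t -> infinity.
lim Var(X_t) = 5/6

The OU SDE dX = -theta X dt + sigma dB admits the integrating factor exp(theta t): d(exp(theta t) X_t) = sigma exp(theta t) dB_t. Integrating from 0 to t gives X_t = x_0 * exp(-theta t) + sigma * int_0^t exp(-theta (t-s)) dB_s for any initial x_0. The Itô integral has variance (by the Itô isometry) sigma^2 * int_0^t exp(-2 theta (t - s)) ds = sigma^2 * (1 - exp(-2 theta t)) / (2 theta), independent of x_0.
With theta = 9/5, sigma = sqrt(3):
  Var(X_t) = (sqrt(3))^2 * (1 - exp(-2*9/5 t)) / (2 * 9/5) = 5/6 - 5*exp(-18*t/5)/6.
As t -> infinity, exp(-2*9/5 t) -> 0, so the stationary variance is sigma^2 / (2 theta) = 5/6.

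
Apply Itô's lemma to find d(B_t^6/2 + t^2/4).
d(B_t^6/2 + t^2/4) = (15*B_t^4/2 + t/2) dt + (3*B_t^5) dB_t

Itô's formula for f(t, x): d f(t, B_t) = (f_t + (1/2) f_xx) dt + f_x dB_t. Compute partials of f(t, x) = t^2/4 + x^6/2:
  f_t(t,x)  = t/2
  f_x(t,x)  = 3*x^5
  f_xx(t,x) = 15*x^4
Assemble drift = f_t + (1/2) f_xx = t/2 + 15*x^4/2 and diffusion = f_x = 3*x^5. Substituting x = B_t:
  d(B_t^6/2 + t^2/4) = (15*B_t^4/2 + t/2) dt + (3*B_t^5) dB_t.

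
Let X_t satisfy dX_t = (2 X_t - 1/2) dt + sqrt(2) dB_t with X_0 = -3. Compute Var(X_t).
Var(X_t) = exp(4*t)/2 - 1/2

The variance V(t) = Var(X_t) satisfies V'(t) = 2 a V(t) + c^2 with V(0) = 0 (drift coefficient is linear in X, diffusion is constant). With a = 2, c = sqrt(2), the solution is
  V(t) = (c^2 / (2 a)) * (exp(2 a t) - 1)
       = (sqrt(2)^2 / (2*2)) * (exp(4 t) - 1)
       = exp(4*t)/2 - 1/2.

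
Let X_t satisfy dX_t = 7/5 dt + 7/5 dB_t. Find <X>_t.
<X>_t = 49*t/25

For an Itô process dX_t = a(t) dt + b(t) dB_t, the quadratic variation is <X>_t = int_0^t b(s)^2 ds (the drift term does not contribute). Here b(s) = 7/5, so
  b(s)^2 = 49/25.
Integrating from 0 to t:
  <X>_t = int_0^t (49/25) ds = 49*t/25.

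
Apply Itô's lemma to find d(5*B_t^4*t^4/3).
d(5*B_t^4*t^4/3) = (B_t^2*t^3*(20*B_t^2/3 + 10*t)) dt + (20*B_t^3*t^4/3) dB_t

Itô's formula for f(t, x): d f(t, B_t) = (f_t + (1/2) f_xx) dt + f_x dB_t. Compute partials of f(t, x) = 5*t^4*x^4/3:
  f_t(t,x)  = 20*t^3*x^4/3
  f_x(t,x)  = 20*t^4*x^3/3
  f_xx(t,x) = 20*t^4*x^2
Assemble drift = f_t + (1/2) f_xx = t^3*x^2*(10*t + 20*x^2/3) and diffusion = f_x = 20*t^4*x^3/3. Substituting x = B_t:
  d(5*B_t^4*t^4/3) = (B_t^2*t^3*(20*B_t^2/3 + 10*t)) dt + (20*B_t^3*t^4/3) dB_t.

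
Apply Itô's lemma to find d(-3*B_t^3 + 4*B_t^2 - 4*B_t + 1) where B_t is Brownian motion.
d(-3*B_t^3 + 4*B_t^2 - 4*B_t + 1) = (4 - 9*B_t) dt + (-9*B_t^2 + 8*B_t - 4) dB_t

Itô's formula for f(B_t) gives d f(B_t) = f'(B_t) dB_t + (1/2) f''(B_t) dt. Compute derivatives of f(x) = -3*x^3 + 4*x^2 - 4*x + 1:
  f'(x)  = -9*x^2 + 8*x - 4
  f''(x) = 8 - 18*x
Substitute x = B_t and multiply the f'' term by 1/2:
  drift     = (1/2) * (8 - 18*x) evaluated at B_t = 4 - 9*B_t
  diffusion = (-9*x^2 + 8*x - 4) evaluated at B_t = -9*B_t^2 + 8*B_t - 4
Therefore d(-3*B_t^3 + 4*B_t^2 - 4*B_t + 1) = (4 - 9*B_t) dt + (-9*B_t^2 + 8*B_t - 4) dB_t.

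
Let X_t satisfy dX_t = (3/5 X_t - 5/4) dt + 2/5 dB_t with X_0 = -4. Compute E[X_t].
E[X_t] = 25/12 - 73*exp(3*t/5)/12

Taking expectations and using E[dB_t] = 0, the mean m(t) = E[X_t] satisfies the ODE m'(t) = a m(t) + b with m(0) = x_0. With a = 3/5, b = -5/4, x_0 = -4, the solution is
  m(t) = x_0 * exp(a t) + (b/a) * (exp(a t) - 1)
       = (-4) * exp((3/5) t) + ((-5/4)/(3/5)) * (exp((3/5) t) - 1)
       = 25/12 - 73*exp(3*t/5)/12.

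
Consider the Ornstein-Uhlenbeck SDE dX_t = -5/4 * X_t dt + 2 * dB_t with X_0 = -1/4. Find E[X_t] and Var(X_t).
E[X_t] = -exp(-5*t/4)/4; Var(X_t) = 8/5 - 8*exp(-5*t/2)/5

The OU SDE dX = -theta X dt + sigma dB admits the integrating factor exp(theta t): d(exp(theta t) X_t) = sigma exp(theta t) dB_t. Integrating from 0 to t:
  X_t = x_0 * exp(-theta t) + sigma * int_0^t exp(-theta (t-s)) dB_s.
The Itô integral has mean 0 and (by the Itô isometry) variance sigma^2 * int_0^t exp(-2 theta (t - s)) ds = sigma^2 * (1 - exp(-2 theta t)) / (2 theta).
With theta = 5/4, sigma = 2, x_0 = -1/4:
  E[X_t] = -1/4 * exp(-5/4 t) = -exp(-5*t/4)/4
  Var(X_t) = (2)^2 * (1 - exp(-2*5/4 t)) / (2 * 5/4) = 8/5 - 8*exp(-5*t/2)/5.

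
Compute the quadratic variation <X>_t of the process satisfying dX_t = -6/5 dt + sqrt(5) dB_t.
<X>_t = 5*t

For an Itô process dX_t = a(t) dt + b(t) dB_t, the quadratic variation is <X>_t = int_0^t b(s)^2 ds (the drift term does not contribute). Here b(s) = sqrt(5), so
  b(s)^2 = 5.
Integrating from 0 to t:
  <X>_t = int_0^t (5) ds = 5*t.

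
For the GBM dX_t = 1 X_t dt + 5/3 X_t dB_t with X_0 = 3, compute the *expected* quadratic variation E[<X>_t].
E[<X>_t] = 225*exp(43*t/9)/43 - 225/43

<X>_t = int_0^t ((5/3) * X_s)^2 ds. Taking expectation inside the integral: E[<X>_t] = (5/3)^2 * int_0^t E[X_s^2] ds. For GBM, E[X_s^2] = x_0^2 * exp((2 mu + sigma^2) s). Integrating:
  E[<X>_t] = (5/3)^2 * 3^2 * (exp((2*1 + (5/3)^2) t) - 1) / (2*1 + (5/3)^2)
           = (5/3)^2 * 3^2 * (exp((43/9) t) - 1) / (43/9) = 225*exp(43*t/9)/43 - 225/43.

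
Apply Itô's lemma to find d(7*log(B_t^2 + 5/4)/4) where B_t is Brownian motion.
d(7*log(B_t^2 + 5/4)/4) = (7*(5 - 4*B_t^2)/(4*B_t^2 + 5)^2) dt + (14*B_t/(4*B_t^2 + 5)) dB_t

Itô's formula for f(B_t) gives d f(B_t) = f'(B_t) dB_t + (1/2) f''(B_t) dt. Compute derivatives of f(x) = 7*log(x^2 + 5/4)/4:
  f'(x)  = 14*x/(4*x^2 + 5)
  f''(x) = 14*(5 - 4*x^2)/(4*x^2 + 5)^2
Substitute x = B_t and multiply the f'' term by 1/2:
  drift     = (1/2) * (14*(5 - 4*x^2)/(4*x^2 + 5)^2) evaluated at B_t = 7*(5 - 4*B_t^2)/(4*B_t^2 + 5)^2
  diffusion = (14*x/(4*x^2 + 5)) evaluated at B_t = 14*B_t/(4*B_t^2 + 5)
Therefore d(7*log(B_t^2 + 5/4)/4) = (7*(5 - 4*B_t^2)/(4*B_t^2 + 5)^2) dt + (14*B_t/(4*B_t^2 + 5)) dB_t.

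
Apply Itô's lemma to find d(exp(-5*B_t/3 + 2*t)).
d(exp(-5*B_t/3 + 2*t)) = (61*exp(-5*B_t/3 + 2*t)/18) dt + (-5*exp(-5*B_t/3 + 2*t)/3) dB_t

Itô's formula for f(t, x): d f(t, B_t) = (f_t + (1/2) f_xx) dt + f_x dB_t. Compute partials of f(t, x) = exp(2*t - 5*x/3):
  f_t(t,x)  = 2*exp(2*t - 5*x/3)
  f_x(t,x)  = -5*exp(2*t - 5*x/3)/3
  f_xx(t,x) = 25*exp(2*t - 5*x/3)/9
Assemble drift = f_t + (1/2) f_xx = 61*exp(2*t - 5*x/3)/18 and diffusion = f_x = -5*exp(2*t - 5*x/3)/3. Substituting x = B_t:
  d(exp(-5*B_t/3 + 2*t)) = (61*exp(-5*B_t/3 + 2*t)/18) dt + (-5*exp(-5*B_t/3 + 2*t)/3) dB_t.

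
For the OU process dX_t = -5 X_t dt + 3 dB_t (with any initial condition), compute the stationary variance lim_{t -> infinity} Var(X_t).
lim Var(X_t) = 9/10

The OU SDE dX = -theta X dt + sigma dB admits the integrating factor exp(theta t): d(exp(theta t) X_t) = sigma exp(theta t) dB_t. Integrating from 0 to t gives X_t = x_0 * exp(-theta t) + sigma * int_0^t exp(-theta (t-s)) dB_s for any initial x_0. The Itô integral has variance (by the Itô isometry) sigma^2 * int_0^t exp(-2 theta (t - s)) ds = sigma^2 * (1 - exp(-2 theta t)) / (2 theta), independent of x_0.
With theta = 5, sigma = 3:
  Var(X_t) = (3)^2 * (1 - exp(-2*5 t)) / (2 * 5) = 9/10 - 9*exp(-10*t)/10.
As t -> infinity, exp(-2*5 t) -> 0, so the stationary variance is sigma^2 / (2 theta) = 9/10.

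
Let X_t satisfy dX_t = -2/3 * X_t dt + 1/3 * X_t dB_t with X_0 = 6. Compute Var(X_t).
Var(X_t) = (36*exp(t/9) - 36)*exp(-4*t/3)

For GBM dX = mu X dt + sigma X dB with X_0 = x_0, apply Itô to Y = log X: dY = (mu - sigma^2/2) dt + sigma dB, so Y_t = log(x_0) + (mu - sigma^2/2) t + sigma B_t and hence X_t = x_0 * exp((mu - sigma^2/2) t + sigma B_t).
With mu = -2/3, sigma = 1/3, x_0 = 6, this gives:
  X_t = 6 * exp((-13/18) * t + (1/3) * B_t).
Since sigma*B_t ~ Normal(0, sigma^2 t), E[exp(sigma*B_t)] = exp(sigma^2 t / 2); so E[X_t] = x_0 * exp((mu - sigma^2/2) t) * exp(sigma^2 t / 2) = x_0 * exp(mu t) = 6*exp(-2*t/3).
Var(X_t) = E[X_t^2] - (E[X_t])^2 = x_0^2 * exp(2 mu t) * (exp(sigma^2 t) - 1) = (36*exp(t/9) - 36)*exp(-4*t/3).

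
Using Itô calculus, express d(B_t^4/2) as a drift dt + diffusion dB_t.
d(B_t^4/2) = (3*B_t^2) dt + (2*B_t^3) dB_t

Itô's formula for f(B_t) gives d f(B_t) = f'(B_t) dB_t + (1/2) f''(B_t) dt. Compute derivatives of f(x) = x^4/2:
  f'(x)  = 2*x^3
  f''(x) = 6*x^2
Substitute x = B_t and multiply the f'' term by 1/2:
  drift     = (1/2) * (6*x^2) evaluated at B_t = 3*B_t^2
  diffusion = (2*x^3) evaluated at B_t = 2*B_t^3
Therefore d(B_t^4/2) = (3*B_t^2) dt + (2*B_t^3) dB_t.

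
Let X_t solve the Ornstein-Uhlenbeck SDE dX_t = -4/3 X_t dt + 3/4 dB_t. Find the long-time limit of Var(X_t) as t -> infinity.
lim Var(X_t) = 27/128

The OU SDE dX = -theta X dt + sigma dB admits the integrating factor exp(theta t): d(exp(theta t) X_t) = sigma exp(theta t) dB_t. Integrating from 0 to t gives X_t = x_0 * exp(-theta t) + sigma * int_0^t exp(-theta (t-s)) dB_s for any initial x_0. The Itô integral has variance (by the Itô isometry) sigma^2 * int_0^t exp(-2 theta (t - s)) ds = sigma^2 * (1 - exp(-2 theta t)) / (2 theta), independent of x_0.
With theta = 4/3, sigma = 3/4:
  Var(X_t) = (3/4)^2 * (1 - exp(-2*4/3 t)) / (2 * 4/3) = 27/128 - 27*exp(-8*t/3)/128.
As t -> infinity, exp(-2*4/3 t) -> 0, so the stationary variance is sigma^2 / (2 theta) = 27/128.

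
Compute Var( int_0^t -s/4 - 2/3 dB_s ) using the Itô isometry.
Var = t*(3*t^2 + 24*t + 64)/144

The Itô integral of a deterministic integrand f(s) has mean 0 because each increment f(s) * (B_{s+ds} - B_s) has mean 0. By the Itô isometry:
  Var( int_0^t f(s) dB_s ) = E[ (int_0^t f(s) dB_s)^2 ] = int_0^t f(s)^2 ds.
Here f(s) = -s/4 - 2/3, so f(s)^2 = (3*s + 8)^2/144. Integrate:
  int_0^t ((3*s + 8)^2/144) ds = t*(3*t^2 + 24*t + 64)/144.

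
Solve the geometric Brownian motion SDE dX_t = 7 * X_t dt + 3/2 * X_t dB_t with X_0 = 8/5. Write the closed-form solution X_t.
X_t = 8/5 * exp((47/8) * t + (3/2) * B_t)

For GBM dX = mu X dt + sigma X dB with X_0 = x_0, apply Itô to Y = log X: dY = (mu - sigma^2/2) dt + sigma dB, so Y_t = log(x_0) + (mu - sigma^2/2) t + sigma B_t and hence X_t = x_0 * exp((mu - sigma^2/2) t + sigma B_t).
With mu = 7, sigma = 3/2, x_0 = 8/5, this gives:
  X_t = 8/5 * exp((47/8) * t + (3/2) * B_t).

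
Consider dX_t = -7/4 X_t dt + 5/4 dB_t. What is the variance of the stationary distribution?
lim Var(X_t) = 25/56

The OU SDE dX = -theta X dt + sigma dB admits the integrating factor exp(theta t): d(exp(theta t) X_t) = sigma exp(theta t) dB_t. Integrating from 0 to t gives X_t = x_0 * exp(-theta t) + sigma * int_0^t exp(-theta (t-s)) dB_s for any initial x_0. The Itô integral has variance (by the Itô isometry) sigma^2 * int_0^t exp(-2 theta (t - s)) ds = sigma^2 * (1 - exp(-2 theta t)) / (2 theta), independent of x_0.
With theta = 7/4, sigma = 5/4:
  Var(X_t) = (5/4)^2 * (1 - exp(-2*7/4 t)) / (2 * 7/4) = 25/56 - 25*exp(-7*t/2)/56.
As t -> infinity, exp(-2*7/4 t) -> 0, so the stationary variance is sigma^2 / (2 theta) = 25/56.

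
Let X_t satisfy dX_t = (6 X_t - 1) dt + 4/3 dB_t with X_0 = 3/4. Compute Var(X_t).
Var(X_t) = 4*exp(12*t)/27 - 4/27

The variance V(t) = Var(X_t) satisfies V'(t) = 2 a V(t) + c^2 with V(0) = 0 (drift coefficient is linear in X, diffusion is constant). With a = 6, c = 4/3, the solution is
  V(t) = (c^2 / (2 a)) * (exp(2 a t) - 1)
       = ((4/3)^2 / (2*6)) * (exp(12 t) - 1)
       = 4*exp(12*t)/27 - 4/27.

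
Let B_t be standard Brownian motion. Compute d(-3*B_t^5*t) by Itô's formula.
d(-3*B_t^5*t) = (3*B_t^3*(-B_t^2 - 10*t)) dt + (-15*B_t^4*t) dB_t

Itô's formula for f(t, x): d f(t, B_t) = (f_t + (1/2) f_xx) dt + f_x dB_t. Compute partials of f(t, x) = -3*t*x^5:
  f_t(t,x)  = -3*x^5
  f_x(t,x)  = -15*t*x^4
  f_xx(t,x) = -60*t*x^3
Assemble drift = f_t + (1/2) f_xx = 3*x^3*(-10*t - x^2) and diffusion = f_x = -15*t*x^4. Substituting x = B_t:
  d(-3*B_t^5*t) = (3*B_t^3*(-B_t^2 - 10*t)) dt + (-15*B_t^4*t) dB_t.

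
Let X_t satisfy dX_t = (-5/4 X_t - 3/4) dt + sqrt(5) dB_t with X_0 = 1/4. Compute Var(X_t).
Var(X_t) = 2 - 2*exp(-5*t/2)

The variance V(t) = Var(X_t) satisfies V'(t) = 2 a V(t) + c^2 with V(0) = 0 (drift coefficient is linear in X, diffusion is constant). With a = -5/4, c = sqrt(5), the solution is
  V(t) = (c^2 / (2 a)) * (exp(2 a t) - 1)
       = (sqrt(5)^2 / (2*(-5/4))) * (exp((-5/2) t) - 1)
       = 2 - 2*exp(-5*t/2).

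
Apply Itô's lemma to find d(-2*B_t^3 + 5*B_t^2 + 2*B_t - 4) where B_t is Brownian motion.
d(-2*B_t^3 + 5*B_t^2 + 2*B_t - 4) = (5 - 6*B_t) dt + (-6*B_t^2 + 10*B_t + 2) dB_t

Itô's formula for f(B_t) gives d f(B_t) = f'(B_t) dB_t + (1/2) f''(B_t) dt. Compute derivatives of f(x) = -2*x^3 + 5*x^2 + 2*x - 4:
  f'(x)  = -6*x^2 + 10*x + 2
  f''(x) = 10 - 12*x
Substitute x = B_t and multiply the f'' term by 1/2:
  drift     = (1/2) * (10 - 12*x) evaluated at B_t = 5 - 6*B_t
  diffusion = (-6*x^2 + 10*x + 2) evaluated at B_t = -6*B_t^2 + 10*B_t + 2
Therefore d(-2*B_t^3 + 5*B_t^2 + 2*B_t - 4) = (5 - 6*B_t) dt + (-6*B_t^2 + 10*B_t + 2) dB_t.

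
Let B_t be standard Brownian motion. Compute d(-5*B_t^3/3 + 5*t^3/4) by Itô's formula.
d(-5*B_t^3/3 + 5*t^3/4) = (-5*B_t + 15*t^2/4) dt + (-5*B_t^2) dB_t

Itô's formula for f(t, x): d f(t, B_t) = (f_t + (1/2) f_xx) dt + f_x dB_t. Compute partials of f(t, x) = 5*t^3/4 - 5*x^3/3:
  f_t(t,x)  = 15*t^2/4
  f_x(t,x)  = -5*x^2
  f_xx(t,x) = -10*x
Assemble drift = f_t + (1/2) f_xx = 15*t^2/4 - 5*x and diffusion = f_x = -5*x^2. Substituting x = B_t:
  d(-5*B_t^3/3 + 5*t^3/4) = (-5*B_t + 15*t^2/4) dt + (-5*B_t^2) dB_t.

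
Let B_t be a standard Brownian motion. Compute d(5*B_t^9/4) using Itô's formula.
d(5*B_t^9/4) = (45*B_t^7) dt + (45*B_t^8/4) dB_t

Itô's formula for f(B_t) gives d f(B_t) = f'(B_t) dB_t + (1/2) f''(B_t) dt. Compute derivatives of f(x) = 5*x^9/4:
  f'(x)  = 45*x^8/4
  f''(x) = 90*x^7
Substitute x = B_t and multiply the f'' term by 1/2:
  drift     = (1/2) * (90*x^7) evaluated at B_t = 45*B_t^7
  diffusion = (45*x^8/4) evaluated at B_t = 45*B_t^8/4
Therefore d(5*B_t^9/4) = (45*B_t^7) dt + (45*B_t^8/4) dB_t.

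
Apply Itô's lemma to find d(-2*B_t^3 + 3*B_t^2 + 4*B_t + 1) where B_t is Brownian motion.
d(-2*B_t^3 + 3*B_t^2 + 4*B_t + 1) = (3 - 6*B_t) dt + (-6*B_t^2 + 6*B_t + 4) dB_t

Itô's formula for f(B_t) gives d f(B_t) = f'(B_t) dB_t + (1/2) f''(B_t) dt. Compute derivatives of f(x) = -2*x^3 + 3*x^2 + 4*x + 1:
  f'(x)  = -6*x^2 + 6*x + 4
  f''(x) = 6 - 12*x
Substitute x = B_t and multiply the f'' term by 1/2:
  drift     = (1/2) * (6 - 12*x) evaluated at B_t = 3 - 6*B_t
  diffusion = (-6*x^2 + 6*x + 4) evaluated at B_t = -6*B_t^2 + 6*B_t + 4
Therefore d(-2*B_t^3 + 3*B_t^2 + 4*B_t + 1) = (3 - 6*B_t) dt + (-6*B_t^2 + 6*B_t + 4) dB_t.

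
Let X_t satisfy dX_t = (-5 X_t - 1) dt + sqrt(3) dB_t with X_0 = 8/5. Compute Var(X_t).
Var(X_t) = 3/10 - 3*exp(-10*t)/10

The variance V(t) = Var(X_t) satisfies V'(t) = 2 a V(t) + c^2 with V(0) = 0 (drift coefficient is linear in X, diffusion is constant). With a = -5, c = sqrt(3), the solution is
  V(t) = (c^2 / (2 a)) * (exp(2 a t) - 1)
       = (sqrt(3)^2 / (2*(-5))) * (exp((-10) t) - 1)
       = 3/10 - 3*exp(-10*t)/10.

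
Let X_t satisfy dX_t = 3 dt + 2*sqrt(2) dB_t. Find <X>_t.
<X>_t = 8*t

For an Itô process dX_t = a(t) dt + b(t) dB_t, the quadratic variation is <X>_t = int_0^t b(s)^2 ds (the drift term does not contribute). Here b(s) = 2*sqrt(2), so
  b(s)^2 = 8.
Integrating from 0 to t:
  <X>_t = int_0^t (8) ds = 8*t.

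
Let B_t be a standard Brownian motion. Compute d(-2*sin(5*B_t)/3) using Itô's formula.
d(-2*sin(5*B_t)/3) = (25*sin(5*B_t)/3) dt + (-10*cos(5*B_t)/3) dB_t

Itô's formula for f(B_t) gives d f(B_t) = f'(B_t) dB_t + (1/2) f''(B_t) dt. Compute derivatives of f(x) = -2*sin(5*x)/3:
  f'(x)  = -10*cos(5*x)/3
  f''(x) = 50*sin(5*x)/3
Substitute x = B_t and multiply the f'' term by 1/2:
  drift     = (1/2) * (50*sin(5*x)/3) evaluated at B_t = 25*sin(5*B_t)/3
  diffusion = (-10*cos(5*x)/3) evaluated at B_t = -10*cos(5*B_t)/3
Therefore d(-2*sin(5*B_t)/3) = (25*sin(5*B_t)/3) dt + (-10*cos(5*B_t)/3) dB_t.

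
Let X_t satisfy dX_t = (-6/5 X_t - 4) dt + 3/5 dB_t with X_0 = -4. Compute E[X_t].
E[X_t] = -10/3 - 2*exp(-6*t/5)/3

Taking expectations and using E[dB_t] = 0, the mean m(t) = E[X_t] satisfies the ODE m'(t) = a m(t) + b with m(0) = x_0. With a = -6/5, b = -4, x_0 = -4, the solution is
  m(t) = x_0 * exp(a t) + (b/a) * (exp(a t) - 1)
       = (-4) * exp((-6/5) t) + ((-4)/(-6/5)) * (exp((-6/5) t) - 1)
       = -10/3 - 2*exp(-6*t/5)/3.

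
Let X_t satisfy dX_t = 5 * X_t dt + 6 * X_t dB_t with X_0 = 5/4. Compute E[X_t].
E[X_t] = 5*exp(5*t)/4

For GBM dX = mu X dt + sigma X dB with X_0 = x_0, apply Itô to Y = log X: dY = (mu - sigma^2/2) dt + sigma dB, so Y_t = log(x_0) + (mu - sigma^2/2) t + sigma B_t and hence X_t = x_0 * exp((mu - sigma^2/2) t + sigma B_t).
With mu = 5, sigma = 6, x_0 = 5/4, this gives:
  X_t = 5/4 * exp((-13) * t + (6) * B_t).
Since sigma*B_t ~ Normal(0, sigma^2 t), E[exp(sigma*B_t)] = exp(sigma^2 t / 2); so E[X_t] = x_0 * exp((mu - sigma^2/2) t) * exp(sigma^2 t / 2) = x_0 * exp(mu t) = 5*exp(5*t)/4.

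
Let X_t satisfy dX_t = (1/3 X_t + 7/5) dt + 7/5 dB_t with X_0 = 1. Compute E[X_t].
E[X_t] = 26*exp(t/3)/5 - 21/5

Taking expectations and using E[dB_t] = 0, the mean m(t) = E[X_t] satisfies the ODE m'(t) = a m(t) + b with m(0) = x_0. With a = 1/3, b = 7/5, x_0 = 1, the solution is
  m(t) = x_0 * exp(a t) + (b/a) * (exp(a t) - 1)
       = 1 * exp((1/3) t) + ((7/5)/(1/3)) * (exp((1/3) t) - 1)
       = 26*exp(t/3)/5 - 21/5.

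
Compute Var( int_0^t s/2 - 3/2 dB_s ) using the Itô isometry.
Var = t*(t^2 - 9*t + 27)/12

The Itô integral of a deterministic integrand f(s) has mean 0 because each increment f(s) * (B_{s+ds} - B_s) has mean 0. By the Itô isometry:
  Var( int_0^t f(s) dB_s ) = E[ (int_0^t f(s) dB_s)^2 ] = int_0^t f(s)^2 ds.
Here f(s) = s/2 - 3/2, so f(s)^2 = (s - 3)^2/4. Integrate:
  int_0^t ((s - 3)^2/4) ds = t*(t^2 - 9*t + 27)/12.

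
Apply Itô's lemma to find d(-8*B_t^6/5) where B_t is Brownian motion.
d(-8*B_t^6/5) = (-24*B_t^4) dt + (-48*B_t^5/5) dB_t

Itô's formula for f(B_t) gives d f(B_t) = f'(B_t) dB_t + (1/2) f''(B_t) dt. Compute derivatives of f(x) = -8*x^6/5:
  f'(x)  = -48*x^5/5
  f''(x) = -48*x^4
Substitute x = B_t and multiply the f'' term by 1/2:
  drift     = (1/2) * (-48*x^4) evaluated at B_t = -24*B_t^4
  diffusion = (-48*x^5/5) evaluated at B_t = -48*B_t^5/5
Therefore d(-8*B_t^6/5) = (-24*B_t^4) dt + (-48*B_t^5/5) dB_t.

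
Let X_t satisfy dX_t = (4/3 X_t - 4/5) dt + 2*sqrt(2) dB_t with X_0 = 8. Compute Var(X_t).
Var(X_t) = 3*exp(8*t/3) - 3

The variance V(t) = Var(X_t) satisfies V'(t) = 2 a V(t) + c^2 with V(0) = 0 (drift coefficient is linear in X, diffusion is constant). With a = 4/3, c = 2*sqrt(2), the solution is
  V(t) = (c^2 / (2 a)) * (exp(2 a t) - 1)
       = ((2*sqrt(2))^2 / (2*(4/3))) * (exp((8/3) t) - 1)
       = 3*exp(8*t/3) - 3.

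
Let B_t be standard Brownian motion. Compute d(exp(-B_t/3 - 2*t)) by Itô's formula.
d(exp(-B_t/3 - 2*t)) = (-35*exp(-B_t/3 - 2*t)/18) dt + (-exp(-B_t/3 - 2*t)/3) dB_t

Itô's formula for f(t, x): d f(t, B_t) = (f_t + (1/2) f_xx) dt + f_x dB_t. Compute partials of f(t, x) = exp(-2*t - x/3):
  f_t(t,x)  = -2*exp(-2*t - x/3)
  f_x(t,x)  = -exp(-2*t - x/3)/3
  f_xx(t,x) = exp(-2*t - x/3)/9
Assemble drift = f_t + (1/2) f_xx = -35*exp(-2*t - x/3)/18 and diffusion = f_x = -exp(-2*t - x/3)/3. Substituting x = B_t:
  d(exp(-B_t/3 - 2*t)) = (-35*exp(-B_t/3 - 2*t)/18) dt + (-exp(-B_t/3 - 2*t)/3) dB_t.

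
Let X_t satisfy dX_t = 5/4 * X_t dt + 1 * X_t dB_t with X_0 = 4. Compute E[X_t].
E[X_t] = 4*exp(5*t/4)

For GBM dX = mu X dt + sigma X dB with X_0 = x_0, apply Itô to Y = log X: dY = (mu - sigma^2/2) dt + sigma dB, so Y_t = log(x_0) + (mu - sigma^2/2) t + sigma B_t and hence X_t = x_0 * exp((mu - sigma^2/2) t + sigma B_t).
With mu = 5/4, sigma = 1, x_0 = 4, this gives:
  X_t = 4 * exp((3/4) * t + (1) * B_t).
Since sigma*B_t ~ Normal(0, sigma^2 t), E[exp(sigma*B_t)] = exp(sigma^2 t / 2); so E[X_t] = x_0 * exp((mu - sigma^2/2) t) * exp(sigma^2 t / 2) = x_0 * exp(mu t) = 4*exp(5*t/4).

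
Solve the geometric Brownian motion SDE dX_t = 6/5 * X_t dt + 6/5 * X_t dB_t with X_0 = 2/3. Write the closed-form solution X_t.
X_t = 2/3 * exp((12/25) * t + (6/5) * B_t)

For GBM dX = mu X dt + sigma X dB with X_0 = x_0, apply Itô to Y = log X: dY = (mu - sigma^2/2) dt + sigma dB, so Y_t = log(x_0) + (mu - sigma^2/2) t + sigma B_t and hence X_t = x_0 * exp((mu - sigma^2/2) t + sigma B_t).
With mu = 6/5, sigma = 6/5, x_0 = 2/3, this gives:
  X_t = 2/3 * exp((12/25) * t + (6/5) * B_t).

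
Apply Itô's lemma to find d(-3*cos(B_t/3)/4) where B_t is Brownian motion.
d(-3*cos(B_t/3)/4) = (cos(B_t/3)/24) dt + (sin(B_t/3)/4) dB_t

Itô's formula for f(B_t) gives d f(B_t) = f'(B_t) dB_t + (1/2) f''(B_t) dt. Compute derivatives of f(x) = -3*cos(x/3)/4:
  f'(x)  = sin(x/3)/4
  f''(x) = cos(x/3)/12
Substitute x = B_t and multiply the f'' term by 1/2:
  drift     = (1/2) * (cos(x/3)/12) evaluated at B_t = cos(B_t/3)/24
  diffusion = (sin(x/3)/4) evaluated at B_t = sin(B_t/3)/4
Therefore d(-3*cos(B_t/3)/4) = (cos(B_t/3)/24) dt + (sin(B_t/3)/4) dB_t.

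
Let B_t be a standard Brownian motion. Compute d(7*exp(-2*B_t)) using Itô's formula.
d(7*exp(-2*B_t)) = (14*exp(-2*B_t)) dt + (-14*exp(-2*B_t)) dB_t

Itô's formula for f(B_t) gives d f(B_t) = f'(B_t) dB_t + (1/2) f''(B_t) dt. Compute derivatives of f(x) = 7*exp(-2*x):
  f'(x)  = -14*exp(-2*x)
  f''(x) = 28*exp(-2*x)
Substitute x = B_t and multiply the f'' term by 1/2:
  drift     = (1/2) * (28*exp(-2*x)) evaluated at B_t = 14*exp(-2*B_t)
  diffusion = (-14*exp(-2*x)) evaluated at B_t = -14*exp(-2*B_t)
Therefore d(7*exp(-2*B_t)) = (14*exp(-2*B_t)) dt + (-14*exp(-2*B_t)) dB_t.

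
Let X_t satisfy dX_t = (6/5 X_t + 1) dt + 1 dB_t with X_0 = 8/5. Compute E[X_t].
E[X_t] = 73*exp(6*t/5)/30 - 5/6

Taking expectations and using E[dB_t] = 0, the mean m(t) = E[X_t] satisfies the ODE m'(t) = a m(t) + b with m(0) = x_0. With a = 6/5, b = 1, x_0 = 8/5, the solution is
  m(t) = x_0 * exp(a t) + (b/a) * (exp(a t) - 1)
       = (8/5) * exp((6/5) t) + (1/(6/5)) * (exp((6/5) t) - 1)
       = 73*exp(6*t/5)/30 - 5/6.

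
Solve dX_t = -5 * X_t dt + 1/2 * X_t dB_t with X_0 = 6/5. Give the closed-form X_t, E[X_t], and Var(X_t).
X_t = 6/5 * exp((-41/8) t + (1/2) B_t); E[X_t] = 6*exp(-5*t)/5; Var(X_t) = (36*exp(t/4) - 36)*exp(-10*t)/25

For GBM dX = mu X dt + sigma X dB with X_0 = x_0, apply Itô to Y = log X: dY = (mu - sigma^2/2) dt + sigma dB, so Y_t = log(x_0) + (mu - sigma^2/2) t + sigma B_t and hence X_t = x_0 * exp((mu - sigma^2/2) t + sigma B_t).
With mu = -5, sigma = 1/2, x_0 = 6/5, this gives:
  X_t = 6/5 * exp((-41/8) * t + (1/2) * B_t).
Since sigma*B_t ~ Normal(0, sigma^2 t), E[exp(sigma*B_t)] = exp(sigma^2 t / 2); so E[X_t] = x_0 * exp((mu - sigma^2/2) t) * exp(sigma^2 t / 2) = x_0 * exp(mu t) = 6*exp(-5*t)/5.
Var(X_t) = E[X_t^2] - (E[X_t])^2 = x_0^2 * exp(2 mu t) * (exp(sigma^2 t) - 1) = (36*exp(t/4) - 36)*exp(-10*t)/25.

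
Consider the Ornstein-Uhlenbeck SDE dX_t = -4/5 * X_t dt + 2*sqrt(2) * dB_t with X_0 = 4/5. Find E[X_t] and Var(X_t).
E[X_t] = 4*exp(-4*t/5)/5; Var(X_t) = 5 - 5*exp(-8*t/5)

The OU SDE dX = -theta X dt + sigma dB admits the integrating factor exp(theta t): d(exp(theta t) X_t) = sigma exp(theta t) dB_t. Integrating from 0 to t:
  X_t = x_0 * exp(-theta t) + sigma * int_0^t exp(-theta (t-s)) dB_s.
The Itô integral has mean 0 and (by the Itô isometry) variance sigma^2 * int_0^t exp(-2 theta (t - s)) ds = sigma^2 * (1 - exp(-2 theta t)) / (2 theta).
With theta = 4/5, sigma = 2*sqrt(2), x_0 = 4/5:
  E[X_t] = 4/5 * exp(-4/5 t) = 4*exp(-4*t/5)/5
  Var(X_t) = (2*sqrt(2))^2 * (1 - exp(-2*4/5 t)) / (2 * 4/5) = 5 - 5*exp(-8*t/5).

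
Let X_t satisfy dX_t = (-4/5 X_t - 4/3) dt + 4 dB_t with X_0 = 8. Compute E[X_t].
E[X_t] = -5/3 + 29*exp(-4*t/5)/3

Taking expectations and using E[dB_t] = 0, the mean m(t) = E[X_t] satisfies the ODE m'(t) = a m(t) + b with m(0) = x_0. With a = -4/5, b = -4/3, x_0 = 8, the solution is
  m(t) = x_0 * exp(a t) + (b/a) * (exp(a t) - 1)
       = 8 * exp((-4/5) t) + ((-4/3)/(-4/5)) * (exp((-4/5) t) - 1)
       = -5/3 + 29*exp(-4*t/5)/3.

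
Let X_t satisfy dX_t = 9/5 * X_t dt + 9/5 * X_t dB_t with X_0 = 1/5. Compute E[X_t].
E[X_t] = exp(9*t/5)/5

For GBM dX = mu X dt + sigma X dB with X_0 = x_0, apply Itô to Y = log X: dY = (mu - sigma^2/2) dt + sigma dB, so Y_t = log(x_0) + (mu - sigma^2/2) t + sigma B_t and hence X_t = x_0 * exp((mu - sigma^2/2) t + sigma B_t).
With mu = 9/5, sigma = 9/5, x_0 = 1/5, this gives:
  X_t = 1/5 * exp((9/50) * t + (9/5) * B_t).
Since sigma*B_t ~ Normal(0, sigma^2 t), E[exp(sigma*B_t)] = exp(sigma^2 t / 2); so E[X_t] = x_0 * exp((mu - sigma^2/2) t) * exp(sigma^2 t / 2) = x_0 * exp(mu t) = exp(9*t/5)/5.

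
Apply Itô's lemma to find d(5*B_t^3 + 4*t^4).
d(5*B_t^3 + 4*t^4) = (15*B_t + 16*t^3) dt + (15*B_t^2) dB_t

Itô's formula for f(t, x): d f(t, B_t) = (f_t + (1/2) f_xx) dt + f_x dB_t. Compute partials of f(t, x) = 4*t^4 + 5*x^3:
  f_t(t,x)  = 16*t^3
  f_x(t,x)  = 15*x^2
  f_xx(t,x) = 30*x
Assemble drift = f_t + (1/2) f_xx = 16*t^3 + 15*x and diffusion = f_x = 15*x^2. Substituting x = B_t:
  d(5*B_t^3 + 4*t^4) = (15*B_t + 16*t^3) dt + (15*B_t^2) dB_t.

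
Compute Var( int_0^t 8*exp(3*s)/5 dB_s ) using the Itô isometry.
Var = 32*exp(6*t)/75 - 32/75

The Itô integral of a deterministic integrand f(s) has mean 0 because each increment f(s) * (B_{s+ds} - B_s) has mean 0. By the Itô isometry:
  Var( int_0^t f(s) dB_s ) = E[ (int_0^t f(s) dB_s)^2 ] = int_0^t f(s)^2 ds.
Here f(s) = 8*exp(3*s)/5, so f(s)^2 = 64*exp(6*s)/25. Integrate:
  int_0^t (64*exp(6*s)/25) ds = 32*exp(6*t)/75 - 32/75.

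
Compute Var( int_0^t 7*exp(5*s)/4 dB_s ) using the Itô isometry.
Var = 49*exp(10*t)/160 - 49/160

The Itô integral of a deterministic integrand f(s) has mean 0 because each increment f(s) * (B_{s+ds} - B_s) has mean 0. By the Itô isometry:
  Var( int_0^t f(s) dB_s ) = E[ (int_0^t f(s) dB_s)^2 ] = int_0^t f(s)^2 ds.
Here f(s) = 7*exp(5*s)/4, so f(s)^2 = 49*exp(10*s)/16. Integrate:
  int_0^t (49*exp(10*s)/16) ds = 49*exp(10*t)/160 - 49/160.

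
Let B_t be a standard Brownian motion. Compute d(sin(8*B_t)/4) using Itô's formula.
d(sin(8*B_t)/4) = (-8*sin(8*B_t)) dt + (2*cos(8*B_t)) dB_t

Itô's formula for f(B_t) gives d f(B_t) = f'(B_t) dB_t + (1/2) f''(B_t) dt. Compute derivatives of f(x) = sin(8*x)/4:
  f'(x)  = 2*cos(8*x)
  f''(x) = -16*sin(8*x)
Substitute x = B_t and multiply the f'' term by 1/2:
  drift     = (1/2) * (-16*sin(8*x)) evaluated at B_t = -8*sin(8*B_t)
  diffusion = (2*cos(8*x)) evaluated at B_t = 2*cos(8*B_t)
Therefore d(sin(8*B_t)/4) = (-8*sin(8*B_t)) dt + (2*cos(8*B_t)) dB_t.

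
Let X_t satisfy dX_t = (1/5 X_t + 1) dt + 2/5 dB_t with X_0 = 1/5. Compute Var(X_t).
Var(X_t) = 2*exp(2*t/5)/5 - 2/5

The variance V(t) = Var(X_t) satisfies V'(t) = 2 a V(t) + c^2 with V(0) = 0 (drift coefficient is linear in X, diffusion is constant). With a = 1/5, c = 2/5, the solution is
  V(t) = (c^2 / (2 a)) * (exp(2 a t) - 1)
       = ((2/5)^2 / (2*(1/5))) * (exp((2/5) t) - 1)
       = 2*exp(2*t/5)/5 - 2/5.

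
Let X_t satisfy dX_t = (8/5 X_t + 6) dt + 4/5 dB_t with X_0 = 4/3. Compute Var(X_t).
Var(X_t) = exp(16*t/5)/5 - 1/5

The variance V(t) = Var(X_t) satisfies V'(t) = 2 a V(t) + c^2 with V(0) = 0 (drift coefficient is linear in X, diffusion is constant). With a = 8/5, c = 4/5, the solution is
  V(t) = (c^2 / (2 a)) * (exp(2 a t) - 1)
       = ((4/5)^2 / (2*(8/5))) * (exp((16/5) t) - 1)
       = exp(16*t/5)/5 - 1/5.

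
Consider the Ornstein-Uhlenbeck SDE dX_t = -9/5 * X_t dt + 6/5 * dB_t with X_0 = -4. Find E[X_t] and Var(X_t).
E[X_t] = -4*exp(-9*t/5); Var(X_t) = 2/5 - 2*exp(-18*t/5)/5

The OU SDE dX = -theta X dt + sigma dB admits the integrating factor exp(theta t): d(exp(theta t) X_t) = sigma exp(theta t) dB_t. Integrating from 0 to t:
  X_t = x_0 * exp(-theta t) + sigma * int_0^t exp(-theta (t-s)) dB_s.
The Itô integral has mean 0 and (by the Itô isometry) variance sigma^2 * int_0^t exp(-2 theta (t - s)) ds = sigma^2 * (1 - exp(-2 theta t)) / (2 theta).
With theta = 9/5, sigma = 6/5, x_0 = -4:
  E[X_t] = -4 * exp(-9/5 t) = -4*exp(-9*t/5)
  Var(X_t) = (6/5)^2 * (1 - exp(-2*9/5 t)) / (2 * 9/5) = 2/5 - 2*exp(-18*t/5)/5.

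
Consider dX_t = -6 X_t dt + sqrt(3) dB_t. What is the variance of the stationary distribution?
lim Var(X_t) = 1/4

The OU SDE dX = -theta X dt + sigma dB admits the integrating factor exp(theta t): d(exp(theta t) X_t) = sigma exp(theta t) dB_t. Integrating from 0 to t gives X_t = x_0 * exp(-theta t) + sigma * int_0^t exp(-theta (t-s)) dB_s for any initial x_0. The Itô integral has variance (by the Itô isometry) sigma^2 * int_0^t exp(-2 theta (t - s)) ds = sigma^2 * (1 - exp(-2 theta t)) / (2 theta), independent of x_0.
With theta = 6, sigma = sqrt(3):
  Var(X_t) = (sqrt(3))^2 * (1 - exp(-2*6 t)) / (2 * 6) = 1/4 - exp(-12*t)/4.
As t -> infinity, exp(-2*6 t) -> 0, so the stationary variance is sigma^2 / (2 theta) = 1/4.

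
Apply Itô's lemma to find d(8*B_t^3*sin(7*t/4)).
d(8*B_t^3*sin(7*t/4)) = (14*B_t^3*cos(7*t/4) + 24*B_t*sin(7*t/4)) dt + (24*B_t^2*sin(7*t/4)) dB_t

Itô's formula for f(t, x): d f(t, B_t) = (f_t + (1/2) f_xx) dt + f_x dB_t. Compute partials of f(t, x) = 8*x^3*sin(7*t/4):
  f_t(t,x)  = 14*x^3*cos(7*t/4)
  f_x(t,x)  = 24*x^2*sin(7*t/4)
  f_xx(t,x) = 48*x*sin(7*t/4)
Assemble drift = f_t + (1/2) f_xx = 14*x^3*cos(7*t/4) + 24*x*sin(7*t/4) and diffusion = f_x = 24*x^2*sin(7*t/4). Substituting x = B_t:
  d(8*B_t^3*sin(7*t/4)) = (14*B_t^3*cos(7*t/4) + 24*B_t*sin(7*t/4)) dt + (24*B_t^2*sin(7*t/4)) dB_t.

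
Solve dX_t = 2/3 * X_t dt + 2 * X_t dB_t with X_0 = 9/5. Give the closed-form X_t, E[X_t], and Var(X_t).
X_t = 9/5 * exp((-4/3) t + (2) B_t); E[X_t] = 9*exp(2*t/3)/5; Var(X_t) = 81*(exp(4*t) - 1)*exp(4*t/3)/25

For GBM dX = mu X dt + sigma X dB with X_0 = x_0, apply Itô to Y = log X: dY = (mu - sigma^2/2) dt + sigma dB, so Y_t = log(x_0) + (mu - sigma^2/2) t + sigma B_t and hence X_t = x_0 * exp((mu - sigma^2/2) t + sigma B_t).
With mu = 2/3, sigma = 2, x_0 = 9/5, this gives:
  X_t = 9/5 * exp((-4/3) * t + (2) * B_t).
Since sigma*B_t ~ Normal(0, sigma^2 t), E[exp(sigma*B_t)] = exp(sigma^2 t / 2); so E[X_t] = x_0 * exp((mu - sigma^2/2) t) * exp(sigma^2 t / 2) = x_0 * exp(mu t) = 9*exp(2*t/3)/5.
Var(X_t) = E[X_t^2] - (E[X_t])^2 = x_0^2 * exp(2 mu t) * (exp(sigma^2 t) - 1) = 81*(exp(4*t) - 1)*exp(4*t/3)/25.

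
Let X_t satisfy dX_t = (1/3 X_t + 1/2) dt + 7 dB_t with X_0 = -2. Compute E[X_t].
E[X_t] = -exp(t/3)/2 - 3/2

Taking expectations and using E[dB_t] = 0, the mean m(t) = E[X_t] satisfies the ODE m'(t) = a m(t) + b with m(0) = x_0. With a = 1/3, b = 1/2, x_0 = -2, the solution is
  m(t) = x_0 * exp(a t) + (b/a) * (exp(a t) - 1)
       = (-2) * exp((1/3) t) + ((1/2)/(1/3)) * (exp((1/3) t) - 1)
       = -exp(t/3)/2 - 3/2.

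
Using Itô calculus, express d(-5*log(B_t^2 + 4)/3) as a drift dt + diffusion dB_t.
d(-5*log(B_t^2 + 4)/3) = (5*(B_t^2 - 4)/(3*(B_t^2 + 4)^2)) dt + (-10*B_t/(3*B_t^2 + 12)) dB_t

Itô's formula for f(B_t) gives d f(B_t) = f'(B_t) dB_t + (1/2) f''(B_t) dt. Compute derivatives of f(x) = -5*log(x^2 + 4)/3:
  f'(x)  = -10*x/(3*x^2 + 12)
  f''(x) = 10*(x^2 - 4)/(3*(x^2 + 4)^2)
Substitute x = B_t and multiply the f'' term by 1/2:
  drift     = (1/2) * (10*(x^2 - 4)/(3*(x^2 + 4)^2)) evaluated at B_t = 5*(B_t^2 - 4)/(3*(B_t^2 + 4)^2)
  diffusion = (-10*x/(3*x^2 + 12)) evaluated at B_t = -10*B_t/(3*B_t^2 + 12)
Therefore d(-5*log(B_t^2 + 4)/3) = (5*(B_t^2 - 4)/(3*(B_t^2 + 4)^2)) dt + (-10*B_t/(3*B_t^2 + 12)) dB_t.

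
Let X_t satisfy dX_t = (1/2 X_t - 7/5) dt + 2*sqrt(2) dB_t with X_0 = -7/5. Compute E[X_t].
E[X_t] = 14/5 - 21*exp(t/2)/5

Taking expectations and using E[dB_t] = 0, the mean m(t) = E[X_t] satisfies the ODE m'(t) = a m(t) + b with m(0) = x_0. With a = 1/2, b = -7/5, x_0 = -7/5, the solution is
  m(t) = x_0 * exp(a t) + (b/a) * (exp(a t) - 1)
       = (-7/5) * exp((1/2) t) + ((-7/5)/(1/2)) * (exp((1/2) t) - 1)
       = 14/5 - 21*exp(t/2)/5.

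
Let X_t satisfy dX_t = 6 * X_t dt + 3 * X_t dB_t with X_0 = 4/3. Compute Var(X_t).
Var(X_t) = 16*(exp(9*t) - 1)*exp(12*t)/9

For GBM dX = mu X dt + sigma X dB with X_0 = x_0, apply Itô to Y = log X: dY = (mu - sigma^2/2) dt + sigma dB, so Y_t = log(x_0) + (mu - sigma^2/2) t + sigma B_t and hence X_t = x_0 * exp((mu - sigma^2/2) t + sigma B_t).
With mu = 6, sigma = 3, x_0 = 4/3, this gives:
  X_t = 4/3 * exp((3/2) * t + (3) * B_t).
Since sigma*B_t ~ Normal(0, sigma^2 t), E[exp(sigma*B_t)] = exp(sigma^2 t / 2); so E[X_t] = x_0 * exp((mu - sigma^2/2) t) * exp(sigma^2 t / 2) = x_0 * exp(mu t) = 4*exp(6*t)/3.
Var(X_t) = E[X_t^2] - (E[X_t])^2 = x_0^2 * exp(2 mu t) * (exp(sigma^2 t) - 1) = 16*(exp(9*t) - 1)*exp(12*t)/9.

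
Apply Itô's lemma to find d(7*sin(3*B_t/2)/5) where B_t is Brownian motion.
d(7*sin(3*B_t/2)/5) = (-63*sin(3*B_t/2)/40) dt + (21*cos(3*B_t/2)/10) dB_t

Itô's formula for f(B_t) gives d f(B_t) = f'(B_t) dB_t + (1/2) f''(B_t) dt. Compute derivatives of f(x) = 7*sin(3*x/2)/5:
  f'(x)  = 21*cos(3*x/2)/10
  f''(x) = -63*sin(3*x/2)/20
Substitute x = B_t and multiply the f'' term by 1/2:
  drift     = (1/2) * (-63*sin(3*x/2)/20) evaluated at B_t = -63*sin(3*B_t/2)/40
  diffusion = (21*cos(3*x/2)/10) evaluated at B_t = 21*cos(3*B_t/2)/10
Therefore d(7*sin(3*B_t/2)/5) = (-63*sin(3*B_t/2)/40) dt + (21*cos(3*B_t/2)/10) dB_t.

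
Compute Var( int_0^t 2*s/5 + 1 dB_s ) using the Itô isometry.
Var = t*(4*t^2 + 30*t + 75)/75

The Itô integral of a deterministic integrand f(s) has mean 0 because each increment f(s) * (B_{s+ds} - B_s) has mean 0. By the Itô isometry:
  Var( int_0^t f(s) dB_s ) = E[ (int_0^t f(s) dB_s)^2 ] = int_0^t f(s)^2 ds.
Here f(s) = 2*s/5 + 1, so f(s)^2 = (2*s + 5)^2/25. Integrate:
  int_0^t ((2*s + 5)^2/25) ds = t*(4*t^2 + 30*t + 75)/75.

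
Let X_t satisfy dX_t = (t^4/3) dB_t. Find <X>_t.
<X>_t = t^9/81

For an Itô process dX_t = a(t) dt + b(t) dB_t, the quadratic variation is <X>_t = int_0^t b(s)^2 ds (the drift term does not contribute). Here b(s) = s^4/3, so
  b(s)^2 = s^8/9.
Integrating from 0 to t:
  <X>_t = int_0^t (s^8/9) ds = t^9/81.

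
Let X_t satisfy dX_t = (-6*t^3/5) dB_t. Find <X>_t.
<X>_t = 36*t^7/175

For an Itô process dX_t = a(t) dt + b(t) dB_t, the quadratic variation is <X>_t = int_0^t b(s)^2 ds (the drift term does not contribute). Here b(s) = -6*s^3/5, so
  b(s)^2 = 36*s^6/25.
Integrating from 0 to t:
  <X>_t = int_0^t (36*s^6/25) ds = 36*t^7/175.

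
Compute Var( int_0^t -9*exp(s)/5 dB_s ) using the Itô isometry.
Var = 81*exp(2*t)/50 - 81/50

The Itô integral of a deterministic integrand f(s) has mean 0 because each increment f(s) * (B_{s+ds} - B_s) has mean 0. By the Itô isometry:
  Var( int_0^t f(s) dB_s ) = E[ (int_0^t f(s) dB_s)^2 ] = int_0^t f(s)^2 ds.
Here f(s) = -9*exp(s)/5, so f(s)^2 = 81*exp(2*s)/25. Integrate:
  int_0^t (81*exp(2*s)/25) ds = 81*exp(2*t)/50 - 81/50.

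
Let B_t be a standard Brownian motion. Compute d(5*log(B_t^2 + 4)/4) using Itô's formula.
d(5*log(B_t^2 + 4)/4) = (5*(4 - B_t^2)/(4*(B_t^2 + 4)^2)) dt + (5*B_t/(2*(B_t^2 + 4))) dB_t

Itô's formula for f(B_t) gives d f(B_t) = f'(B_t) dB_t + (1/2) f''(B_t) dt. Compute derivatives of f(x) = 5*log(x^2 + 4)/4:
  f'(x)  = 5*x/(2*(x^2 + 4))
  f''(x) = 5*(4 - x^2)/(2*(x^2 + 4)^2)
Substitute x = B_t and multiply the f'' term by 1/2:
  drift     = (1/2) * (5*(4 - x^2)/(2*(x^2 + 4)^2)) evaluated at B_t = 5*(4 - B_t^2)/(4*(B_t^2 + 4)^2)
  diffusion = (5*x/(2*(x^2 + 4))) evaluated at B_t = 5*B_t/(2*(B_t^2 + 4))
Therefore d(5*log(B_t^2 + 4)/4) = (5*(4 - B_t^2)/(4*(B_t^2 + 4)^2)) dt + (5*B_t/(2*(B_t^2 + 4))) dB_t.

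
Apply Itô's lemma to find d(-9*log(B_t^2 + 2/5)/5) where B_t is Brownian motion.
d(-9*log(B_t^2 + 2/5)/5) = (9*(5*B_t^2 - 2)/(5*B_t^2 + 2)^2) dt + (-18*B_t/(5*B_t^2 + 2)) dB_t

Itô's formula for f(B_t) gives d f(B_t) = f'(B_t) dB_t + (1/2) f''(B_t) dt. Compute derivatives of f(x) = -9*log(x^2 + 2/5)/5:
  f'(x)  = -18*x/(5*x^2 + 2)
  f''(x) = 18*(5*x^2 - 2)/(5*x^2 + 2)^2
Substitute x = B_t and multiply the f'' term by 1/2:
  drift     = (1/2) * (18*(5*x^2 - 2)/(5*x^2 + 2)^2) evaluated at B_t = 9*(5*B_t^2 - 2)/(5*B_t^2 + 2)^2
  diffusion = (-18*x/(5*x^2 + 2)) evaluated at B_t = -18*B_t/(5*B_t^2 + 2)
Therefore d(-9*log(B_t^2 + 2/5)/5) = (9*(5*B_t^2 - 2)/(5*B_t^2 + 2)^2) dt + (-18*B_t/(5*B_t^2 + 2)) dB_t.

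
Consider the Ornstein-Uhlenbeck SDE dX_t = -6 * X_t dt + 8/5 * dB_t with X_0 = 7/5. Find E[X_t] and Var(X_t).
E[X_t] = 7*exp(-6*t)/5; Var(X_t) = 16/75 - 16*exp(-12*t)/75

The OU SDE dX = -theta X dt + sigma dB admits the integrating factor exp(theta t): d(exp(theta t) X_t) = sigma exp(theta t) dB_t. Integrating from 0 to t:
  X_t = x_0 * exp(-theta t) + sigma * int_0^t exp(-theta (t-s)) dB_s.
The Itô integral has mean 0 and (by the Itô isometry) variance sigma^2 * int_0^t exp(-2 theta (t - s)) ds = sigma^2 * (1 - exp(-2 theta t)) / (2 theta).
With theta = 6, sigma = 8/5, x_0 = 7/5:
  E[X_t] = 7/5 * exp(-6 t) = 7*exp(-6*t)/5
  Var(X_t) = (8/5)^2 * (1 - exp(-2*6 t)) / (2 * 6) = 16/75 - 16*exp(-12*t)/75.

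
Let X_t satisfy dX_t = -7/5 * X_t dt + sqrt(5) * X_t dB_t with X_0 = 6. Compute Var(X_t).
Var(X_t) = (36*exp(5*t) - 36)*exp(-14*t/5)

For GBM dX = mu X dt + sigma X dB with X_0 = x_0, apply Itô to Y = log X: dY = (mu - sigma^2/2) dt + sigma dB, so Y_t = log(x_0) + (mu - sigma^2/2) t + sigma B_t and hence X_t = x_0 * exp((mu - sigma^2/2) t + sigma B_t).
With mu = -7/5, sigma = sqrt(5), x_0 = 6, this gives:
  X_t = 6 * exp((-39/10) * t + (sqrt(5)) * B_t).
Since sigma*B_t ~ Normal(0, sigma^2 t), E[exp(sigma*B_t)] = exp(sigma^2 t / 2); so E[X_t] = x_0 * exp((mu - sigma^2/2) t) * exp(sigma^2 t / 2) = x_0 * exp(mu t) = 6*exp(-7*t/5).
Var(X_t) = E[X_t^2] - (E[X_t])^2 = x_0^2 * exp(2 mu t) * (exp(sigma^2 t) - 1) = (36*exp(5*t) - 36)*exp(-14*t/5).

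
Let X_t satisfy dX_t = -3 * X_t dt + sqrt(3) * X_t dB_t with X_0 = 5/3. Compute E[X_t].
E[X_t] = 5*exp(-3*t)/3

For GBM dX = mu X dt + sigma X dB with X_0 = x_0, apply Itô to Y = log X: dY = (mu - sigma^2/2) dt + sigma dB, so Y_t = log(x_0) + (mu - sigma^2/2) t + sigma B_t and hence X_t = x_0 * exp((mu - sigma^2/2) t + sigma B_t).
With mu = -3, sigma = sqrt(3), x_0 = 5/3, this gives:
  X_t = 5/3 * exp((-9/2) * t + (sqrt(3)) * B_t).
Since sigma*B_t ~ Normal(0, sigma^2 t), E[exp(sigma*B_t)] = exp(sigma^2 t / 2); so E[X_t] = x_0 * exp((mu - sigma^2/2) t) * exp(sigma^2 t / 2) = x_0 * exp(mu t) = 5*exp(-3*t)/3.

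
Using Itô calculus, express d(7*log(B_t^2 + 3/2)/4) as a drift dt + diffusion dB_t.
d(7*log(B_t^2 + 3/2)/4) = (7*(3 - 2*B_t^2)/(2*(2*B_t^2 + 3)^2)) dt + (7*B_t/(2*B_t^2 + 3)) dB_t

Itô's formula for f(B_t) gives d f(B_t) = f'(B_t) dB_t + (1/2) f''(B_t) dt. Compute derivatives of f(x) = 7*log(x^2 + 3/2)/4:
  f'(x)  = 7*x/(2*x^2 + 3)
  f''(x) = 7*(3 - 2*x^2)/(2*x^2 + 3)^2
Substitute x = B_t and multiply the f'' term by 1/2:
  drift     = (1/2) * (7*(3 - 2*x^2)/(2*x^2 + 3)^2) evaluated at B_t = 7*(3 - 2*B_t^2)/(2*(2*B_t^2 + 3)^2)
  diffusion = (7*x/(2*x^2 + 3)) evaluated at B_t = 7*B_t/(2*B_t^2 + 3)
Therefore d(7*log(B_t^2 + 3/2)/4) = (7*(3 - 2*B_t^2)/(2*(2*B_t^2 + 3)^2)) dt + (7*B_t/(2*B_t^2 + 3)) dB_t.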